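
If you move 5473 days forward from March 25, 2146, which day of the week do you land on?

Thursday

First find the weekday of Mar 25, 2146. Doomsday rule: the anchor day for the 2100s is Sunday. For year 46: 46÷12 = 3 r 10, and 10÷4 = 2, so 3+10+2 = 15.
Sunday + 15 ≡ Monday — that's 2146's doomsday.
In March the doomsday date is Mar 14.
Mar 25 is 11 days after Mar 14; 11 mod 7 = 4, so Monday + 4 = Friday.
5473 mod 7 = 6, so 5473 days after a Friday is Friday + 6 = Thursday.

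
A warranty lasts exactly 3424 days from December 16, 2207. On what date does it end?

+366 (one year; includes Feb 29, 2208) → Dec 16, 2208 (3058 left).
+365 (one year) → Dec 16, 2209 (2693 left).
+365 (one year) → Dec 16, 2210 (2328 left).
+365 (one year) → Dec 16, 2211 (1963 left).
+366 (one year; includes Feb 29, 2212) → Dec 16, 2212 (1597 left).
+365 (one year) → Dec 16, 2213 (1232 left).
+365 (one year) → Dec 16, 2214 (867 left).
+365 (one year) → Dec 16, 2215 (502 left).
+366 (one year; includes Feb 29, 2216) → Dec 16, 2216 (136 left).
Dec has 31 days: +16 → Jan 1, 2217 (120 left).
Jan has 31 days: +31 → Feb 1, 2217 (89 left).
Feb has 28 days: +28 → Mar 1, 2217 (61 left).
Mar has 31 days: +31 → Apr 1, 2217 (30 left).
Apr has 30 days: +30 → May 1, 2217 (0 left).

May 1, 2217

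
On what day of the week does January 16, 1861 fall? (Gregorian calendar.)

Doomsday rule: the anchor day for the 1800s is Friday. For year 61: 61÷12 = 5 r 1, and 1÷4 = 0, so 5+1+0 = 6.
Friday + 6 ≡ Thursday — that's 1861's doomsday.
In January the doomsday date is Jan 3 (1861 is not a leap year).
Jan 16 is 13 days after Jan 3; 13 mod 7 = 6, so Thursday + 6 = Wednesday.

Wednesday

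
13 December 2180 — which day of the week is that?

Wednesday

Doomsday rule: the anchor day for the 2100s is Sunday. For year 80: 80÷12 = 6 r 8, and 8÷4 = 2, so 6+8+2 = 16.
Sunday + 16 ≡ Tuesday — that's 2180's doomsday.
In December the doomsday date is Dec 12.
Dec 13 is 1 day after Dec 12; 1 mod 7 = 1, so Tuesday + 1 = Wednesday.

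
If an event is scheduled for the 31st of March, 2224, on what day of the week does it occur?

Wednesday

Doomsday rule: the anchor day for the 2200s is Friday. For year 24: 24÷12 = 2 r 0, and 0÷4 = 0, so 2+0+0 = 2.
Friday + 2 ≡ Sunday — that's 2224's doomsday.
In March the doomsday date is Mar 14.
Mar 31 is 17 days after Mar 14; 17 mod 7 = 3, so Sunday + 3 = Wednesday.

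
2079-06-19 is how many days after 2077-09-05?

652

Sep 5, 2077 → Sep 5, 2078: 365 days.
Sep 5, 2078 → Oct 5, 2078: 30 days (September has 30).
Oct 5, 2078 → Nov 5, 2078: 31 days (October has 31).
Nov 5, 2078 → Dec 5, 2078: 30 days (November has 30).
Dec 5, 2078 → Jan 5, 2079: 31 days (December has 31).
Jan 5, 2079 → Feb 5, 2079: 31 days (January has 31).
Feb 5, 2079 → Mar 5, 2079: 28 days (February has 28).
Mar 5, 2079 → Apr 5, 2079: 31 days (March has 31).
Apr 5, 2079 → May 5, 2079: 30 days (April has 30).
May 5, 2079 → Jun 5, 2079: 31 days (May has 31).
Jun 5, 2079 → Jun 19, 2079: 14 days.
Total: 652 days.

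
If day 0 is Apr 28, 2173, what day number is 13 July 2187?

5189

Apr 28, 2173 → Apr 28, 2174: 365 days.
Apr 28, 2174 → Apr 28, 2175: 365 days.
Apr 28, 2175 → Apr 28, 2176: 366 days (Feb 29, 2176 is in that span).
Apr 28, 2176 → Apr 28, 2177: 365 days.
Apr 28, 2177 → Apr 28, 2178: 365 days.
Apr 28, 2178 → Apr 28, 2179: 365 days.
Apr 28, 2179 → Apr 28, 2180: 366 days (Feb 29, 2180 is in that span).
Apr 28, 2180 → Apr 28, 2181: 365 days.
Apr 28, 2181 → Apr 28, 2182: 365 days.
Apr 28, 2182 → Apr 28, 2183: 365 days.
Apr 28, 2183 → Apr 28, 2184: 366 days (Feb 29, 2184 is in that span).
Apr 28, 2184 → Apr 28, 2185: 365 days.
Apr 28, 2185 → Apr 28, 2186: 365 days.
Apr 28, 2186 → Apr 28, 2187: 365 days.
Apr 28, 2187 → May 28, 2187: 30 days (April has 30).
May 28, 2187 → Jun 28, 2187: 31 days (May has 31).
Jun 28, 2187 → Jul 13, 2187: 15 days.
Total: 5189 days.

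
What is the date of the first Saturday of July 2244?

July 1, 2244 is a Monday.
The first Saturday is therefore July 6 (5 days later).

July 6, 2244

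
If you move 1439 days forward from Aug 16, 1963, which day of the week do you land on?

Tuesday

First find the weekday of Aug 16, 1963. Doomsday rule: the anchor day for the 1900s is Wednesday. For year 63: 63÷12 = 5 r 3, and 3÷4 = 0, so 5+3+0 = 8.
Wednesday + 8 ≡ Thursday — that's 1963's doomsday.
In August the doomsday date is Aug 8.
Aug 16 is 8 days after Aug 8; 8 mod 7 = 1, so Thursday + 1 = Friday.
1439 mod 7 = 4, so 1439 days after a Friday is Friday + 4 = Tuesday.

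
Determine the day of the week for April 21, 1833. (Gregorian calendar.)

January 1, 1833 is a Tuesday.
Jan 1, 1833 → Feb 1, 1833: 31 days (January has 31).
Feb 1, 1833 → Mar 1, 1833: 28 days (February has 28).
Mar 1, 1833 → Apr 1, 1833: 31 days (March has 31).
Apr 1, 1833 → Apr 21, 1833: 20 days.
Total: 110 days.
110 mod 7 = 5, so Tuesday + 5 = Sunday.

Sunday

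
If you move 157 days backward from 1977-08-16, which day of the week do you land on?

Aug 16, 1977 is a Tuesday.
157 mod 7 = 3, so 157 days before a Tuesday is Tuesday − 3 = Saturday.

Saturday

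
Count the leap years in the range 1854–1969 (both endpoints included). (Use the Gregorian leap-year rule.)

28

Multiples of 4 in [1854,1969]: 29.
Of those, multiples of 100: 1 (not leap unless ÷400).
Multiples of 400: 0.
Leap years = 29 − 1 + 0 = 28.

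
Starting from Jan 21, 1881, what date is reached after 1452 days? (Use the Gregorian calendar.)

+365 (one year) → Jan 21, 1882 (1087 left).
+365 (one year) → Jan 21, 1883 (722 left).
+365 (one year) → Jan 21, 1884 (357 left).
Jan has 31 days: +11 → Feb 1, 1884 (346 left).
Feb has 29 days: +29 → Mar 1, 1884 (317 left).
Mar has 31 days: +31 → Apr 1, 1884 (286 left).
Apr has 30 days: +30 → May 1, 1884 (256 left).
May has 31 days: +31 → Jun 1, 1884 (225 left).
Jun has 30 days: +30 → Jul 1, 1884 (195 left).
Jul has 31 days: +31 → Aug 1, 1884 (164 left).
Aug has 31 days: +31 → Sep 1, 1884 (133 left).
Sep has 30 days: +30 → Oct 1, 1884 (103 left).
Oct has 31 days: +31 → Nov 1, 1884 (72 left).
Nov has 30 days: +30 → Dec 1, 1884 (42 left).
Dec has 31 days: +31 → Jan 1, 1885 (11 left).
+11 → Jan 12, 1885.

January 12, 1885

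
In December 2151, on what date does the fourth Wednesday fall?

December 22, 2151

December 1, 2151 is a Wednesday.
The first Wednesday is therefore December 1 (same day).
The fourth Wednesday is 1 + 3×7 = December 22.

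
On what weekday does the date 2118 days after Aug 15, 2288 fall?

Sunday

First find the weekday of Aug 15, 2288. Doomsday rule: the anchor day for the 2200s is Friday. For year 88: 88÷12 = 7 r 4, and 4÷4 = 1, so 7+4+1 = 12.
Friday + 12 ≡ Wednesday — that's 2288's doomsday.
In August the doomsday date is Aug 8.
Aug 15 is 7 days after Aug 8; 7 mod 7 = 0, so Wednesday + 0 = Wednesday.
2118 mod 7 = 4, so 2118 days after a Wednesday is Wednesday + 4 = Sunday.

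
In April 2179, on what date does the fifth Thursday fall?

April 29, 2179

April 1, 2179 is a Thursday.
The first Thursday is therefore April 1 (same day).
The fifth Thursday is 1 + 4×7 = April 29.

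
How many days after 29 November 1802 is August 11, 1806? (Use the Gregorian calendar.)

Nov 29, 1802 → Nov 29, 1803: 365 days.
Nov 29, 1803 → Nov 29, 1804: 366 days (Feb 29, 1804 is in that span).
Nov 29, 1804 → Nov 29, 1805: 365 days.
Nov 29, 1805 → Dec 29, 1805: 30 days (November has 30).
Dec 29, 1805 → Jan 29, 1806: 31 days (December has 31).
Jan 29, 1806 → Feb 28, 1806: 30 days (January has 31).
Feb 28, 1806 → Mar 28, 1806: 28 days (February has 28).
Mar 28, 1806 → Apr 28, 1806: 31 days (March has 31).
Apr 28, 1806 → May 28, 1806: 30 days (April has 30).
May 28, 1806 → Jun 28, 1806: 31 days (May has 31).
Jun 28, 1806 → Jul 28, 1806: 30 days (June has 30).
Jul 28, 1806 → Aug 11, 1806: 14 days.
Total: 1351 days.

1351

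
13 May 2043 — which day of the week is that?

January 1, 2043 is a Thursday.
Jan 1, 2043 → Feb 1, 2043: 31 days (January has 31).
Feb 1, 2043 → Mar 1, 2043: 28 days (February has 28).
Mar 1, 2043 → Apr 1, 2043: 31 days (March has 31).
Apr 1, 2043 → May 1, 2043: 30 days (April has 30).
May 1, 2043 → May 13, 2043: 12 days.
Total: 132 days.
132 mod 7 = 6, so Thursday + 6 = Wednesday.

Wednesday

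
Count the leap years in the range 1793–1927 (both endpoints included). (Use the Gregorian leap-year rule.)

31

Multiples of 4 in [1793,1927]: 33.
Of those, multiples of 100: 2 (not leap unless ÷400).
Multiples of 400: 0.
Leap years = 33 − 2 + 0 = 31.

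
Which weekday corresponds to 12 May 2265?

Friday

Doomsday rule: the anchor day for the 2200s is Friday. For year 65: 65÷12 = 5 r 5, and 5÷4 = 1, so 5+5+1 = 11.
Friday + 11 ≡ Tuesday — that's 2265's doomsday.
In May the doomsday date is May 9.
May 12 is 3 days after May 9; 3 mod 7 = 3, so Tuesday + 3 = Friday.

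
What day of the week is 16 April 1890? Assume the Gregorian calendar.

Wednesday

Doomsday rule: the anchor day for the 1800s is Friday. For year 90: 90÷12 = 7 r 6, and 6÷4 = 1, so 7+6+1 = 14.
Friday + 14 ≡ Friday — that's 1890's doomsday.
In April the doomsday date is Apr 4.
Apr 16 is 12 days after Apr 4; 12 mod 7 = 5, so Friday + 5 = Wednesday.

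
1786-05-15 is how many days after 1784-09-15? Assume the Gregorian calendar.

Sep 15, 1784 → Sep 15, 1785: 365 days.
Sep 15, 1785 → Oct 15, 1785: 30 days (September has 30).
Oct 15, 1785 → Nov 15, 1785: 31 days (October has 31).
Nov 15, 1785 → Dec 15, 1785: 30 days (November has 30).
Dec 15, 1785 → Jan 15, 1786: 31 days (December has 31).
Jan 15, 1786 → Feb 15, 1786: 31 days (January has 31).
Feb 15, 1786 → Mar 15, 1786: 28 days (February has 28).
Mar 15, 1786 → Apr 15, 1786: 31 days (March has 31).
Apr 15, 1786 → May 15, 1786: 30 days.
Total: 607 days.

607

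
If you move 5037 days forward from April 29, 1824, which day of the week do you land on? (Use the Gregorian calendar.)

Apr 29, 1824 is a Thursday.
5037 mod 7 = 4, so 5037 days after a Thursday is Thursday + 4 = Monday.

Monday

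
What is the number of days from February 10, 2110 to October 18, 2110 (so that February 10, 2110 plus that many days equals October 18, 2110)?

250

Feb 10, 2110 → Mar 10, 2110: 28 days (February has 28).
Mar 10, 2110 → Apr 10, 2110: 31 days (March has 31).
Apr 10, 2110 → May 10, 2110: 30 days (April has 30).
May 10, 2110 → Jun 10, 2110: 31 days (May has 31).
Jun 10, 2110 → Jul 10, 2110: 30 days (June has 30).
Jul 10, 2110 → Aug 10, 2110: 31 days (July has 31).
Aug 10, 2110 → Sep 10, 2110: 31 days (August has 31).
Sep 10, 2110 → Oct 10, 2110: 30 days (September has 30).
Oct 10, 2110 → Oct 18, 2110: 8 days.
Total: 250 days.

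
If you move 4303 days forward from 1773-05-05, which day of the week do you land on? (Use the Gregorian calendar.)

Monday

First find the weekday of May 5, 1773. Doomsday rule: the anchor day for the 1700s is Sunday. For year 73: 73÷12 = 6 r 1, and 1÷4 = 0, so 6+1+0 = 7.
Sunday + 7 ≡ Sunday — that's 1773's doomsday.
In May the doomsday date is May 9.
May 5 is 4 days before May 9; 4 mod 7 = 4, so Sunday − 4 = Wednesday.
4303 mod 7 = 5, so 4303 days after a Wednesday is Wednesday + 5 = Monday.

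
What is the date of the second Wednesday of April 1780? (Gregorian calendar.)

April 1, 1780 is a Saturday.
The first Wednesday is therefore April 5 (4 days later).
The second Wednesday is 5 + 1×7 = April 12.

April 12, 1780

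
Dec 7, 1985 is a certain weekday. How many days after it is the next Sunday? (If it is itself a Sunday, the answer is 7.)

1

Dec 7, 1985 is a Saturday.
From Saturday to the next Sunday is 1 day.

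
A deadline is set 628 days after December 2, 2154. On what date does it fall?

+365 (one year) → Dec 2, 2155 (263 left).
Dec has 31 days: +30 → Jan 1, 2156 (233 left).
Jan has 31 days: +31 → Feb 1, 2156 (202 left).
Feb has 29 days: +29 → Mar 1, 2156 (173 left).
Mar has 31 days: +31 → Apr 1, 2156 (142 left).
Apr has 30 days: +30 → May 1, 2156 (112 left).
May has 31 days: +31 → Jun 1, 2156 (81 left).
Jun has 30 days: +30 → Jul 1, 2156 (51 left).
Jul has 31 days: +31 → Aug 1, 2156 (20 left).
+20 → Aug 21, 2156.

August 21, 2156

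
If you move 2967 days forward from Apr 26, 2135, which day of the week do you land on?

Monday

First find the weekday of Apr 26, 2135. Doomsday rule: the anchor day for the 2100s is Sunday. For year 35: 35÷12 = 2 r 11, and 11÷4 = 2, so 2+11+2 = 15.
Sunday + 15 ≡ Monday — that's 2135's doomsday.
In April the doomsday date is Apr 4.
Apr 26 is 22 days after Apr 4; 22 mod 7 = 1, so Monday + 1 = Tuesday.
2967 mod 7 = 6, so 2967 days after a Tuesday is Tuesday + 6 = Monday.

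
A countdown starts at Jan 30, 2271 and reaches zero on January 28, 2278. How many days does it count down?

2555

Jan 30, 2271 → Jan 30, 2272: 365 days.
Jan 30, 2272 → Jan 30, 2273: 366 days (Feb 29, 2272 is in that span).
Jan 30, 2273 → Jan 30, 2274: 365 days.
Jan 30, 2274 → Jan 30, 2275: 365 days.
Jan 30, 2275 → Jan 30, 2276: 365 days.
Jan 30, 2276 → Jan 30, 2277: 366 days (Feb 29, 2276 is in that span).
Jan 30, 2277 → Feb 28, 2277: 29 days (January has 31).
Feb 28, 2277 → Mar 28, 2277: 28 days (February has 28).
Mar 28, 2277 → Apr 28, 2277: 31 days (March has 31).
Apr 28, 2277 → May 28, 2277: 30 days (April has 30).
May 28, 2277 → Jun 28, 2277: 31 days (May has 31).
Jun 28, 2277 → Jul 28, 2277: 30 days (June has 30).
Jul 28, 2277 → Aug 28, 2277: 31 days (July has 31).
Aug 28, 2277 → Sep 28, 2277: 31 days (August has 31).
Sep 28, 2277 → Oct 28, 2277: 30 days (September has 30).
Oct 28, 2277 → Nov 28, 2277: 31 days (October has 31).
Nov 28, 2277 → Dec 28, 2277: 30 days (November has 30).
Dec 28, 2277 → Jan 28, 2278: 31 days.
Total: 2555 days.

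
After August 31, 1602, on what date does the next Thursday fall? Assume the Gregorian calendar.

Aug 31, 1602 is a Saturday.
From Saturday to the next Thursday is 5 days.
Aug 31, 1602 + 5 = Sep 5, 1602.

September 5, 1602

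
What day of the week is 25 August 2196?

Thursday

Doomsday rule: the anchor day for the 2100s is Sunday. For year 96: 96÷12 = 8 r 0, and 0÷4 = 0, so 8+0+0 = 8.
Sunday + 8 ≡ Monday — that's 2196's doomsday.
In August the doomsday date is Aug 8.
Aug 25 is 17 days after Aug 8; 17 mod 7 = 3, so Monday + 3 = Thursday.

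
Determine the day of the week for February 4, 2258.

Doomsday rule: the anchor day for the 2200s is Friday. For year 58: 58÷12 = 4 r 10, and 10÷4 = 2, so 4+10+2 = 16.
Friday + 16 ≡ Sunday — that's 2258's doomsday.
In February the doomsday date is Feb 28 (2258 is not a leap year).
Feb 4 is 24 days before Feb 28; 24 mod 7 = 3, so Sunday − 3 = Thursday.

Thursday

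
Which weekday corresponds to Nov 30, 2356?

Doomsday rule: the anchor day for the 2300s is Wednesday. For year 56: 56÷12 = 4 r 8, and 8÷4 = 2, so 4+8+2 = 14.
Wednesday + 14 ≡ Wednesday — that's 2356's doomsday.
In November the doomsday date is Nov 7.
Nov 30 is 23 days after Nov 7; 23 mod 7 = 2, so Wednesday + 2 = Friday.

Friday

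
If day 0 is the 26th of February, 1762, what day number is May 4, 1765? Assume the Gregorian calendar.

1163

Feb 26, 1762 → Feb 26, 1763: 365 days.
Feb 26, 1763 → Feb 26, 1764: 365 days.
Feb 26, 1764 → Feb 26, 1765: 366 days (Feb 29, 1764 is in that span).
Feb 26, 1765 → Mar 26, 1765: 28 days (February has 28).
Mar 26, 1765 → Apr 26, 1765: 31 days (March has 31).
Apr 26, 1765 → May 4, 1765: 8 days.
Total: 1163 days.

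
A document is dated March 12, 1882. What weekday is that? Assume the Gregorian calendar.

Sunday

Doomsday rule: the anchor day for the 1800s is Friday. For year 82: 82÷12 = 6 r 10, and 10÷4 = 2, so 6+10+2 = 18.
Friday + 18 ≡ Tuesday — that's 1882's doomsday.
In March the doomsday date is Mar 14.
Mar 12 is 2 days before Mar 14; 2 mod 7 = 2, so Tuesday − 2 = Sunday.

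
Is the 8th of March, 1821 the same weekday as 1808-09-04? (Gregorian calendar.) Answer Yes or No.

From Sep 4, 1808 to Mar 8, 1821 is 4568 days.
4568 mod 7 = 4, so they are different weekdays.
(Sep 4, 1808 is a Sunday; Mar 8, 1821 is a Thursday.)

No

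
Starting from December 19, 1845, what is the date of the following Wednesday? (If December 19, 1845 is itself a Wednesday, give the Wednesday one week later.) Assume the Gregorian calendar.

December 24, 1845

Dec 19, 1845 is a Friday.
From Friday to the next Wednesday is 5 days.
Dec 19, 1845 + 5 = Dec 24, 1845.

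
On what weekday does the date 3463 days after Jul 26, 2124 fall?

Monday

First find the weekday of Jul 26, 2124. Doomsday rule: the anchor day for the 2100s is Sunday. For year 24: 24÷12 = 2 r 0, and 0÷4 = 0, so 2+0+0 = 2.
Sunday + 2 ≡ Tuesday — that's 2124's doomsday.
In July the doomsday date is Jul 11.
Jul 26 is 15 days after Jul 11; 15 mod 7 = 1, so Tuesday + 1 = Wednesday.
3463 mod 7 = 5, so 3463 days after a Wednesday is Wednesday + 5 = Monday.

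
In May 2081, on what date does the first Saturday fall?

May 1, 2081 is a Thursday.
The first Saturday is therefore May 3 (2 days later).

May 3, 2081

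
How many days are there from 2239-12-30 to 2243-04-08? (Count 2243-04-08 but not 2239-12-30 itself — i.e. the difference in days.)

Dec 30, 2239 → Dec 30, 2240: 366 days (Feb 29, 2240 is in that span).
Dec 30, 2240 → Dec 30, 2241: 365 days.
Dec 30, 2241 → Dec 30, 2242: 365 days.
Dec 30, 2242 → Jan 30, 2243: 31 days (December has 31).
Jan 30, 2243 → Feb 28, 2243: 29 days (January has 31).
Feb 28, 2243 → Mar 28, 2243: 28 days (February has 28).
Mar 28, 2243 → Apr 8, 2243: 11 days.
Total: 1195 days.

1195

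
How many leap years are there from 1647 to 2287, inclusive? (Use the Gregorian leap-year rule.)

Multiples of 4 in [1647,2287]: 160.
Of those, multiples of 100: 6 (not leap unless ÷400).
Multiples of 400: 1.
Leap years = 160 − 6 + 1 = 155.

155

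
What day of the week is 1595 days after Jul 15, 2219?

Wednesday

First find the weekday of Jul 15, 2219. Doomsday rule: the anchor day for the 2200s is Friday. For year 19: 19÷12 = 1 r 7, and 7÷4 = 1, so 1+7+1 = 9.
Friday + 9 ≡ Sunday — that's 2219's doomsday.
In July the doomsday date is Jul 11.
Jul 15 is 4 days after Jul 11; 4 mod 7 = 4, so Sunday + 4 = Thursday.
1595 mod 7 = 6, so 1595 days after a Thursday is Thursday + 6 = Wednesday.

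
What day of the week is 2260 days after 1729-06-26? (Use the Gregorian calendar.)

Saturday

First find the weekday of Jun 26, 1729. Doomsday rule: the anchor day for the 1700s is Sunday. For year 29: 29÷12 = 2 r 5, and 5÷4 = 1, so 2+5+1 = 8.
Sunday + 8 ≡ Monday — that's 1729's doomsday.
In June the doomsday date is Jun 6.
Jun 26 is 20 days after Jun 6; 20 mod 7 = 6, so Monday + 6 = Sunday.
2260 mod 7 = 6, so 2260 days after a Sunday is Sunday + 6 = Saturday.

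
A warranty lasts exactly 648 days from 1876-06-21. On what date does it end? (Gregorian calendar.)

+365 (one year) → Jun 21, 1877 (283 left).
Jun has 30 days: +10 → Jul 1, 1877 (273 left).
Jul has 31 days: +31 → Aug 1, 1877 (242 left).
Aug has 31 days: +31 → Sep 1, 1877 (211 left).
Sep has 30 days: +30 → Oct 1, 1877 (181 left).
Oct has 31 days: +31 → Nov 1, 1877 (150 left).
Nov has 30 days: +30 → Dec 1, 1877 (120 left).
Dec has 31 days: +31 → Jan 1, 1878 (89 left).
Jan has 31 days: +31 → Feb 1, 1878 (58 left).
Feb has 28 days: +28 → Mar 1, 1878 (30 left).
+30 → Mar 31, 1878.

March 31, 1878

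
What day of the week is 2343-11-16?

Doomsday rule: the anchor day for the 2300s is Wednesday. For year 43: 43÷12 = 3 r 7, and 7÷4 = 1, so 3+7+1 = 11.
Wednesday + 11 ≡ Sunday — that's 2343's doomsday.
In November the doomsday date is Nov 7.
Nov 16 is 9 days after Nov 7; 9 mod 7 = 2, so Sunday + 2 = Tuesday.

Tuesday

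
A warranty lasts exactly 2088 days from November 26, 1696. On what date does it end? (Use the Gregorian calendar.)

+365 (one year) → Nov 26, 1697 (1723 left).
+365 (one year) → Nov 26, 1698 (1358 left).
+365 (one year) → Nov 26, 1699 (993 left).
+365 (one year) → Nov 26, 1700 (628 left).
+365 (one year) → Nov 26, 1701 (263 left).
Nov has 30 days: +5 → Dec 1, 1701 (258 left).
Dec has 31 days: +31 → Jan 1, 1702 (227 left).
Jan has 31 days: +31 → Feb 1, 1702 (196 left).
Feb has 28 days: +28 → Mar 1, 1702 (168 left).
Mar has 31 days: +31 → Apr 1, 1702 (137 left).
Apr has 30 days: +30 → May 1, 1702 (107 left).
May has 31 days: +31 → Jun 1, 1702 (76 left).
Jun has 30 days: +30 → Jul 1, 1702 (46 left).
Jul has 31 days: +31 → Aug 1, 1702 (15 left).
+15 → Aug 16, 1702.

August 16, 1702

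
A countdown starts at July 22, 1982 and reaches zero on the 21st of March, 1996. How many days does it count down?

4991

Jul 22, 1982 → Jul 22, 1983: 365 days.
Jul 22, 1983 → Jul 22, 1984: 366 days (Feb 29, 1984 is in that span).
Jul 22, 1984 → Jul 22, 1985: 365 days.
Jul 22, 1985 → Jul 22, 1986: 365 days.
Jul 22, 1986 → Jul 22, 1987: 365 days.
Jul 22, 1987 → Jul 22, 1988: 366 days (Feb 29, 1988 is in that span).
Jul 22, 1988 → Jul 22, 1989: 365 days.
Jul 22, 1989 → Jul 22, 1990: 365 days.
Jul 22, 1990 → Jul 22, 1991: 365 days.
Jul 22, 1991 → Jul 22, 1992: 366 days (Feb 29, 1992 is in that span).
Jul 22, 1992 → Jul 22, 1993: 365 days.
Jul 22, 1993 → Jul 22, 1994: 365 days.
Jul 22, 1994 → Jul 22, 1995: 365 days.
Jul 22, 1995 → Aug 22, 1995: 31 days (July has 31).
Aug 22, 1995 → Sep 22, 1995: 31 days (August has 31).
Sep 22, 1995 → Oct 22, 1995: 30 days (September has 30).
Oct 22, 1995 → Nov 22, 1995: 31 days (October has 31).
Nov 22, 1995 → Dec 22, 1995: 30 days (November has 30).
Dec 22, 1995 → Jan 22, 1996: 31 days (December has 31).
Jan 22, 1996 → Feb 22, 1996: 31 days (January has 31).
Feb 22, 1996 → Mar 21, 1996: 28 days.
Total: 4991 days.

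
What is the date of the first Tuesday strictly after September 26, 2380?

September 30, 2380

Sep 26, 2380 is a Friday.
From Friday to the next Tuesday is 4 days.
Sep 26, 2380 + 4 = Sep 30, 2380.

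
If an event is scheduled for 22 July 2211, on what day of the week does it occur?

Doomsday rule: the anchor day for the 2200s is Friday. For year 11: 11÷12 = 0 r 11, and 11÷4 = 2, so 0+11+2 = 13.
Friday + 13 ≡ Thursday — that's 2211's doomsday.
In July the doomsday date is Jul 11.
Jul 22 is 11 days after Jul 11; 11 mod 7 = 4, so Thursday + 4 = Monday.

Monday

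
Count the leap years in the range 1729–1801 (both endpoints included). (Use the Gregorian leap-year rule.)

17

Multiples of 4 in [1729,1801]: 18.
Of those, multiples of 100: 1 (not leap unless ÷400).
Multiples of 400: 0.
Leap years = 18 − 1 + 0 = 17.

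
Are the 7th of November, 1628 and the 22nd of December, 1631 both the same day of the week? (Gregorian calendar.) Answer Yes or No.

From Nov 7, 1628 to Dec 22, 1631 is 1140 days.
1140 mod 7 = 6, so they are different weekdays.
(Nov 7, 1628 is a Tuesday; Dec 22, 1631 is a Monday.)

No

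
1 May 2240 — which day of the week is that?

Friday

Doomsday rule: the anchor day for the 2200s is Friday. For year 40: 40÷12 = 3 r 4, and 4÷4 = 1, so 3+4+1 = 8.
Friday + 8 ≡ Saturday — that's 2240's doomsday.
In May the doomsday date is May 9.
May 1 is 8 days before May 9; 8 mod 7 = 1, so Saturday − 1 = Friday.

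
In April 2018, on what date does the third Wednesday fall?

April 18, 2018

April 1, 2018 is a Sunday.
The first Wednesday is therefore April 4 (3 days later).
The third Wednesday is 4 + 2×7 = April 18.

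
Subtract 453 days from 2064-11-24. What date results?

−366 (one year; includes Feb 29, 2064) → Nov 24, 2063 (87 left).
−24 → Oct 31, 2063 (end of Oct, 31 days; 63 left).
−31 → Sep 30, 2063 (end of Sep, 30 days; 32 left).
−30 → Aug 31, 2063 (end of Aug, 31 days; 2 left).
−2 → Aug 29, 2063.

August 29, 2063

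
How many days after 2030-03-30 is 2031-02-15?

Mar 30, 2030 → Apr 30, 2030: 31 days (March has 31).
Apr 30, 2030 → May 30, 2030: 30 days (April has 30).
May 30, 2030 → Jun 30, 2030: 31 days (May has 31).
Jun 30, 2030 → Jul 30, 2030: 30 days (June has 30).
Jul 30, 2030 → Aug 30, 2030: 31 days (July has 31).
Aug 30, 2030 → Sep 30, 2030: 31 days (August has 31).
Sep 30, 2030 → Oct 30, 2030: 30 days (September has 30).
Oct 30, 2030 → Nov 30, 2030: 31 days (October has 31).
Nov 30, 2030 → Dec 30, 2030: 30 days (November has 30).
Dec 30, 2030 → Jan 30, 2031: 31 days (December has 31).
Jan 30, 2031 → Feb 15, 2031: 16 days.
Total: 322 days.

322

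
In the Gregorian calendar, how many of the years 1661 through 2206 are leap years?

Multiples of 4 in [1661,2206]: 136.
Of those, multiples of 100: 6 (not leap unless ÷400).
Multiples of 400: 1.
Leap years = 136 − 6 + 1 = 131.

131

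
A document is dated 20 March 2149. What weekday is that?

Thursday

Doomsday rule: the anchor day for the 2100s is Sunday. For year 49: 49÷12 = 4 r 1, and 1÷4 = 0, so 4+1+0 = 5.
Sunday + 5 ≡ Friday — that's 2149's doomsday.
In March the doomsday date is Mar 14.
Mar 20 is 6 days after Mar 14; 6 mod 7 = 6, so Friday + 6 = Thursday.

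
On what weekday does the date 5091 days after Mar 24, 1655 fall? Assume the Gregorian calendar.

Mar 24, 1655 is a Wednesday.
5091 mod 7 = 2, so 5091 days after a Wednesday is Wednesday + 2 = Friday.

Friday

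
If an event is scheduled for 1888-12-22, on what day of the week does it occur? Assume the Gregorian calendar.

Saturday

January 1, 1888 is a Sunday.
Jan 1, 1888 → Feb 1, 1888: 31 days (January has 31).
Feb 1, 1888 → Mar 1, 1888: 29 days (February has 29).
Mar 1, 1888 → Apr 1, 1888: 31 days (March has 31).
Apr 1, 1888 → May 1, 1888: 30 days (April has 30).
May 1, 1888 → Jun 1, 1888: 31 days (May has 31).
Jun 1, 1888 → Jul 1, 1888: 30 days (June has 30).
Jul 1, 1888 → Aug 1, 1888: 31 days (July has 31).
Aug 1, 1888 → Sep 1, 1888: 31 days (August has 31).
Sep 1, 1888 → Oct 1, 1888: 30 days (September has 30).
Oct 1, 1888 → Nov 1, 1888: 31 days (October has 31).
Nov 1, 1888 → Dec 1, 1888: 30 days (November has 30).
Dec 1, 1888 → Dec 22, 1888: 21 days.
Total: 356 days.
356 mod 7 = 6, so Sunday + 6 = Saturday.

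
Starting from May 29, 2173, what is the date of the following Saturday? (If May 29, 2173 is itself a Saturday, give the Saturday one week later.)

June 5, 2173

May 29, 2173 is a Saturday.
From Saturday to the next Saturday is 7 days.
May 29, 2173 + 7 = Jun 5, 2173.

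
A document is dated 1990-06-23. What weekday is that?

Doomsday rule: the anchor day for the 1900s is Wednesday. For year 90: 90÷12 = 7 r 6, and 6÷4 = 1, so 7+6+1 = 14.
Wednesday + 14 ≡ Wednesday — that's 1990's doomsday.
In June the doomsday date is Jun 6.
Jun 23 is 17 days after Jun 6; 17 mod 7 = 3, so Wednesday + 3 = Saturday.

Saturday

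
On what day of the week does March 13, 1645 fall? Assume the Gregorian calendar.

Monday

Doomsday rule: the anchor day for the 1600s is Tuesday. For year 45: 45÷12 = 3 r 9, and 9÷4 = 2, so 3+9+2 = 14.
Tuesday + 14 ≡ Tuesday — that's 1645's doomsday.
In March the doomsday date is Mar 14.
Mar 13 is 1 day before Mar 14; 1 mod 7 = 1, so Tuesday − 1 = Monday.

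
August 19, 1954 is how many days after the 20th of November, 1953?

Nov 20, 1953 → Dec 20, 1953: 30 days (November has 30).
Dec 20, 1953 → Jan 20, 1954: 31 days (December has 31).
Jan 20, 1954 → Feb 20, 1954: 31 days (January has 31).
Feb 20, 1954 → Mar 20, 1954: 28 days (February has 28).
Mar 20, 1954 → Apr 20, 1954: 31 days (March has 31).
Apr 20, 1954 → May 20, 1954: 30 days (April has 30).
May 20, 1954 → Jun 20, 1954: 31 days (May has 31).
Jun 20, 1954 → Jul 20, 1954: 30 days (June has 30).
Jul 20, 1954 → Aug 19, 1954: 30 days.
Total: 272 days.

272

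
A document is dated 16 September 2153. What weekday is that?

Sunday

Doomsday rule: the anchor day for the 2100s is Sunday. For year 53: 53÷12 = 4 r 5, and 5÷4 = 1, so 4+5+1 = 10.
Sunday + 10 ≡ Wednesday — that's 2153's doomsday.
In September the doomsday date is Sep 5.
Sep 16 is 11 days after Sep 5; 11 mod 7 = 4, so Wednesday + 4 = Sunday.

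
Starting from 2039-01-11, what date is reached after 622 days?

September 24, 2040

+365 (one year) → Jan 11, 2040 (257 left).
Jan has 31 days: +21 → Feb 1, 2040 (236 left).
Feb has 29 days: +29 → Mar 1, 2040 (207 left).
Mar has 31 days: +31 → Apr 1, 2040 (176 left).
Apr has 30 days: +30 → May 1, 2040 (146 left).
May has 31 days: +31 → Jun 1, 2040 (115 left).
Jun has 30 days: +30 → Jul 1, 2040 (85 left).
Jul has 31 days: +31 → Aug 1, 2040 (54 left).
Aug has 31 days: +31 → Sep 1, 2040 (23 left).
+23 → Sep 24, 2040.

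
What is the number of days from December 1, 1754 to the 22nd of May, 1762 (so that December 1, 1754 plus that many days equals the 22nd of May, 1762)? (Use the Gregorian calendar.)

Dec 1, 1754 → Dec 1, 1755: 365 days.
Dec 1, 1755 → Dec 1, 1756: 366 days (Feb 29, 1756 is in that span).
Dec 1, 1756 → Dec 1, 1757: 365 days.
Dec 1, 1757 → Dec 1, 1758: 365 days.
Dec 1, 1758 → Dec 1, 1759: 365 days.
Dec 1, 1759 → Dec 1, 1760: 366 days (Feb 29, 1760 is in that span).
Dec 1, 1760 → Dec 1, 1761: 365 days.
Dec 1, 1761 → Jan 1, 1762: 31 days (December has 31).
Jan 1, 1762 → Feb 1, 1762: 31 days (January has 31).
Feb 1, 1762 → Mar 1, 1762: 28 days (February has 28).
Mar 1, 1762 → Apr 1, 1762: 31 days (March has 31).
Apr 1, 1762 → May 1, 1762: 30 days (April has 30).
May 1, 1762 → May 22, 1762: 21 days.
Total: 2729 days.

2729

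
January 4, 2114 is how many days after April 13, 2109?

1727

Apr 13, 2109 → Apr 13, 2110: 365 days.
Apr 13, 2110 → Apr 13, 2111: 365 days.
Apr 13, 2111 → Apr 13, 2112: 366 days (Feb 29, 2112 is in that span).
Apr 13, 2112 → Apr 13, 2113: 365 days.
Apr 13, 2113 → May 13, 2113: 30 days (April has 30).
May 13, 2113 → Jun 13, 2113: 31 days (May has 31).
Jun 13, 2113 → Jul 13, 2113: 30 days (June has 30).
Jul 13, 2113 → Aug 13, 2113: 31 days (July has 31).
Aug 13, 2113 → Sep 13, 2113: 31 days (August has 31).
Sep 13, 2113 → Oct 13, 2113: 30 days (September has 30).
Oct 13, 2113 → Nov 13, 2113: 31 days (October has 31).
Nov 13, 2113 → Dec 13, 2113: 30 days (November has 30).
Dec 13, 2113 → Jan 4, 2114: 22 days.
Total: 1727 days.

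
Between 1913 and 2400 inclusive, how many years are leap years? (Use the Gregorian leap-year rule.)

Multiples of 4 in [1913,2400]: 122.
Of those, multiples of 100: 5 (not leap unless ÷400).
Multiples of 400: 2.
Leap years = 122 − 5 + 2 = 119.

119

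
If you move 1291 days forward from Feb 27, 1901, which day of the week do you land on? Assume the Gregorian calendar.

Saturday

Feb 27, 1901 is a Wednesday.
1291 mod 7 = 3, so 1291 days after a Wednesday is Wednesday + 3 = Saturday.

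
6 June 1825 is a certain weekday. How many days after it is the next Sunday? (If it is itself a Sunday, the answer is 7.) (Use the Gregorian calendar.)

Jun 6, 1825 is a Monday.
From Monday to the next Sunday is 6 days.

6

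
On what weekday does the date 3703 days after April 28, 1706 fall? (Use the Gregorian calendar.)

Wednesday

Apr 28, 1706 is a Wednesday.
3703 mod 7 = 0, so 3703 days after a Wednesday is Wednesday + 0 = Wednesday.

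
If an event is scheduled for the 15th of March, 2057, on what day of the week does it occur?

Doomsday rule: the anchor day for the 2000s is Tuesday. For year 57: 57÷12 = 4 r 9, and 9÷4 = 2, so 4+9+2 = 15.
Tuesday + 15 ≡ Wednesday — that's 2057's doomsday.
In March the doomsday date is Mar 14.
Mar 15 is 1 day after Mar 14; 1 mod 7 = 1, so Wednesday + 1 = Thursday.

Thursday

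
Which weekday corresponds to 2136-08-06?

January 1, 2136 is a Sunday.
Jan 1, 2136 → Feb 1, 2136: 31 days (January has 31).
Feb 1, 2136 → Mar 1, 2136: 29 days (February has 29).
Mar 1, 2136 → Apr 1, 2136: 31 days (March has 31).
Apr 1, 2136 → May 1, 2136: 30 days (April has 30).
May 1, 2136 → Jun 1, 2136: 31 days (May has 31).
Jun 1, 2136 → Jul 1, 2136: 30 days (June has 30).
Jul 1, 2136 → Aug 1, 2136: 31 days (July has 31).
Aug 1, 2136 → Aug 6, 2136: 5 days.
Total: 218 days.
218 mod 7 = 1, so Sunday + 1 = Monday.

Monday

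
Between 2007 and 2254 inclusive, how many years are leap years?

60

Multiples of 4 in [2007,2254]: 62.
Of those, multiples of 100: 2 (not leap unless ÷400).
Multiples of 400: 0.
Leap years = 62 − 2 + 0 = 60.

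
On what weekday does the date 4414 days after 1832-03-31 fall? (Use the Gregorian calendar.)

Wednesday

First find the weekday of Mar 31, 1832. Doomsday rule: the anchor day for the 1800s is Friday. For year 32: 32÷12 = 2 r 8, and 8÷4 = 2, so 2+8+2 = 12.
Friday + 12 ≡ Wednesday — that's 1832's doomsday.
In March the doomsday date is Mar 14.
Mar 31 is 17 days after Mar 14; 17 mod 7 = 3, so Wednesday + 3 = Saturday.
4414 mod 7 = 4, so 4414 days after a Saturday is Saturday + 4 = Wednesday.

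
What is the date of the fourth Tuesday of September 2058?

September 1, 2058 is a Sunday.
The first Tuesday is therefore September 3 (2 days later).
The fourth Tuesday is 3 + 3×7 = September 24.

September 24, 2058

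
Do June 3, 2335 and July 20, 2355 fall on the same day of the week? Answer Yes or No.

No

From Jun 3, 2335 to Jul 20, 2355 is 7352 days.
7352 mod 7 = 2, so they are different weekdays.
(Jun 3, 2335 is a Monday; Jul 20, 2355 is a Wednesday.)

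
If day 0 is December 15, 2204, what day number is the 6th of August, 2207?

Dec 15, 2204 → Dec 15, 2205: 365 days.
Dec 15, 2205 → Dec 15, 2206: 365 days.
Dec 15, 2206 → Jan 15, 2207: 31 days (December has 31).
Jan 15, 2207 → Feb 15, 2207: 31 days (January has 31).
Feb 15, 2207 → Mar 15, 2207: 28 days (February has 28).
Mar 15, 2207 → Apr 15, 2207: 31 days (March has 31).
Apr 15, 2207 → May 15, 2207: 30 days (April has 30).
May 15, 2207 → Jun 15, 2207: 31 days (May has 31).
Jun 15, 2207 → Jul 15, 2207: 30 days (June has 30).
Jul 15, 2207 → Aug 6, 2207: 22 days.
Total: 964 days.

964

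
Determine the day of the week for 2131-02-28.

January 1, 2131 is a Monday.
Jan 1, 2131 → Feb 1, 2131: 31 days (January has 31).
Feb 1, 2131 → Feb 28, 2131: 27 days.
Total: 58 days.
58 mod 7 = 2, so Monday + 2 = Wednesday.

Wednesday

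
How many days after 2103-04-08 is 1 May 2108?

Apr 8, 2103 → Apr 8, 2104: 366 days (Feb 29, 2104 is in that span).
Apr 8, 2104 → Apr 8, 2105: 365 days.
Apr 8, 2105 → Apr 8, 2106: 365 days.
Apr 8, 2106 → Apr 8, 2107: 365 days.
Apr 8, 2107 → May 8, 2107: 30 days (April has 30).
May 8, 2107 → Jun 8, 2107: 31 days (May has 31).
Jun 8, 2107 → Jul 8, 2107: 30 days (June has 30).
Jul 8, 2107 → Aug 8, 2107: 31 days (July has 31).
Aug 8, 2107 → Sep 8, 2107: 31 days (August has 31).
Sep 8, 2107 → Oct 8, 2107: 30 days (September has 30).
Oct 8, 2107 → Nov 8, 2107: 31 days (October has 31).
Nov 8, 2107 → Dec 8, 2107: 30 days (November has 30).
Dec 8, 2107 → Jan 8, 2108: 31 days (December has 31).
Jan 8, 2108 → Feb 8, 2108: 31 days (January has 31).
Feb 8, 2108 → Mar 8, 2108: 29 days (February has 29).
Mar 8, 2108 → Apr 8, 2108: 31 days (March has 31).
Apr 8, 2108 → May 1, 2108: 23 days.
Total: 1850 days.

1850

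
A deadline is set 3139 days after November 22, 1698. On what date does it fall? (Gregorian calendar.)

June 28, 1707

+365 (one year) → Nov 22, 1699 (2774 left).
+365 (one year) → Nov 22, 1700 (2409 left).
+365 (one year) → Nov 22, 1701 (2044 left).
+365 (one year) → Nov 22, 1702 (1679 left).
+365 (one year) → Nov 22, 1703 (1314 left).
+366 (one year; includes Feb 29, 1704) → Nov 22, 1704 (948 left).
+365 (one year) → Nov 22, 1705 (583 left).
+365 (one year) → Nov 22, 1706 (218 left).
Nov has 30 days: +9 → Dec 1, 1706 (209 left).
Dec has 31 days: +31 → Jan 1, 1707 (178 left).
Jan has 31 days: +31 → Feb 1, 1707 (147 left).
Feb has 28 days: +28 → Mar 1, 1707 (119 left).
Mar has 31 days: +31 → Apr 1, 1707 (88 left).
Apr has 30 days: +30 → May 1, 1707 (58 left).
May has 31 days: +31 → Jun 1, 1707 (27 left).
+27 → Jun 28, 1707.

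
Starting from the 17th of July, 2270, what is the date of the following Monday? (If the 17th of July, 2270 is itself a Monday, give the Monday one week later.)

July 18, 2270

Jul 17, 2270 is a Sunday.
From Sunday to the next Monday is 1 day.
Jul 17, 2270 + 1 = Jul 18, 2270.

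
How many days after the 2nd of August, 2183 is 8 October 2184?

Aug 2, 2183 → Aug 2, 2184: 366 days (Feb 29, 2184 is in that span).
Aug 2, 2184 → Sep 2, 2184: 31 days (August has 31).
Sep 2, 2184 → Oct 2, 2184: 30 days (September has 30).
Oct 2, 2184 → Oct 8, 2184: 6 days.
Total: 433 days.

433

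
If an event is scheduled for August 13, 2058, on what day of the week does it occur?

Doomsday rule: the anchor day for the 2000s is Tuesday. For year 58: 58÷12 = 4 r 10, and 10÷4 = 2, so 4+10+2 = 16.
Tuesday + 16 ≡ Thursday — that's 2058's doomsday.
In August the doomsday date is Aug 8.
Aug 13 is 5 days after Aug 8; 5 mod 7 = 5, so Thursday + 5 = Tuesday.

Tuesday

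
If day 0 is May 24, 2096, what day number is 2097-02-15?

267

May 24, 2096 → Jun 24, 2096: 31 days (May has 31).
Jun 24, 2096 → Jul 24, 2096: 30 days (June has 30).
Jul 24, 2096 → Aug 24, 2096: 31 days (July has 31).
Aug 24, 2096 → Sep 24, 2096: 31 days (August has 31).
Sep 24, 2096 → Oct 24, 2096: 30 days (September has 30).
Oct 24, 2096 → Nov 24, 2096: 31 days (October has 31).
Nov 24, 2096 → Dec 24, 2096: 30 days (November has 30).
Dec 24, 2096 → Jan 24, 2097: 31 days (December has 31).
Jan 24, 2097 → Feb 15, 2097: 22 days.
Total: 267 days.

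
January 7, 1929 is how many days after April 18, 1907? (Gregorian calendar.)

Apr 18, 1907 → Apr 18, 1908: 366 days (Feb 29, 1908 is in that span).
Apr 18, 1908 → Apr 18, 1909: 365 days.
Apr 18, 1909 → Apr 18, 1910: 365 days.
Apr 18, 1910 → Apr 18, 1911: 365 days.
Apr 18, 1911 → Apr 18, 1912: 366 days (Feb 29, 1912 is in that span).
Apr 18, 1912 → Apr 18, 1913: 365 days.
Apr 18, 1913 → Apr 18, 1914: 365 days.
Apr 18, 1914 → Apr 18, 1915: 365 days.
Apr 18, 1915 → Apr 18, 1916: 366 days (Feb 29, 1916 is in that span).
Apr 18, 1916 → Apr 18, 1917: 365 days.
Apr 18, 1917 → Apr 18, 1918: 365 days.
Apr 18, 1918 → Apr 18, 1919: 365 days.
Apr 18, 1919 → Apr 18, 1920: 366 days (Feb 29, 1920 is in that span).
Apr 18, 1920 → Apr 18, 1921: 365 days.
Apr 18, 1921 → Apr 18, 1922: 365 days.
Apr 18, 1922 → Apr 18, 1923: 365 days.
Apr 18, 1923 → Apr 18, 1924: 366 days (Feb 29, 1924 is in that span).
Apr 18, 1924 → Apr 18, 1925: 365 days.
Apr 18, 1925 → Apr 18, 1926: 365 days.
Apr 18, 1926 → Apr 18, 1927: 365 days.
Apr 18, 1927 → Apr 18, 1928: 366 days (Feb 29, 1928 is in that span).
Apr 18, 1928 → May 18, 1928: 30 days (April has 30).
May 18, 1928 → Jun 18, 1928: 31 days (May has 31).
Jun 18, 1928 → Jul 18, 1928: 30 days (June has 30).
Jul 18, 1928 → Aug 18, 1928: 31 days (July has 31).
Aug 18, 1928 → Sep 18, 1928: 31 days (August has 31).
Sep 18, 1928 → Oct 18, 1928: 30 days (September has 30).
Oct 18, 1928 → Nov 18, 1928: 31 days (October has 31).
Nov 18, 1928 → Dec 18, 1928: 30 days (November has 30).
Dec 18, 1928 → Jan 7, 1929: 20 days.
Total: 7935 days.

7935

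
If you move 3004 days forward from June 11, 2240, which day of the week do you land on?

First find the weekday of Jun 11, 2240. Doomsday rule: the anchor day for the 2200s is Friday. For year 40: 40÷12 = 3 r 4, and 4÷4 = 1, so 3+4+1 = 8.
Friday + 8 ≡ Saturday — that's 2240's doomsday.
In June the doomsday date is Jun 6.
Jun 11 is 5 days after Jun 6; 5 mod 7 = 5, so Saturday + 5 = Thursday.
3004 mod 7 = 1, so 3004 days after a Thursday is Thursday + 1 = Friday.

Friday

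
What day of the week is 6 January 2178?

Doomsday rule: the anchor day for the 2100s is Sunday. For year 78: 78÷12 = 6 r 6, and 6÷4 = 1, so 6+6+1 = 13.
Sunday + 13 ≡ Saturday — that's 2178's doomsday.
In January the doomsday date is Jan 3 (2178 is not a leap year).
Jan 6 is 3 days after Jan 3; 3 mod 7 = 3, so Saturday + 3 = Tuesday.

Tuesday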